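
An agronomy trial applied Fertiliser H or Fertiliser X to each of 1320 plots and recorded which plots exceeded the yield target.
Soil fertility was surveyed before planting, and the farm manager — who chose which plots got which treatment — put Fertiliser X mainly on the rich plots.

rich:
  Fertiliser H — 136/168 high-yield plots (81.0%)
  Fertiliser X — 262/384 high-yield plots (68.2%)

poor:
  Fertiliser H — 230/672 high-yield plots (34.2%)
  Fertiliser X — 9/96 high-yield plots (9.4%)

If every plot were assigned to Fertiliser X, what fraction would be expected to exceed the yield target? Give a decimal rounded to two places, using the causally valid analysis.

0.34

Since soil fertility is a pre-existing factor (not a product of the fertiliser) and it affects the outcome on its own, it is a confounder. The stratified rates, not the pooled rate, identify the causal effect.
Standardising Fertiliser X to the population soil fertility mix: 0.418·262/384 + 0.582·9/96 = 0.340.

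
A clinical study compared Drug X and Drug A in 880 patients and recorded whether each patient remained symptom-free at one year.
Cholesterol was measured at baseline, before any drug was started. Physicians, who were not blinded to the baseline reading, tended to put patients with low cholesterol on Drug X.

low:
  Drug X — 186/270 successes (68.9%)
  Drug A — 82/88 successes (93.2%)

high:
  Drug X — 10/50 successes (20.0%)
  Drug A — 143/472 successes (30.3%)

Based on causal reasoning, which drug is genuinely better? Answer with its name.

Drug A

The cholesterol-specific comparison favours Drug A throughout, but the pooled figures favour Drug X. The question is whether to condition on cholesterol.
Cholesterol satisfies the back-door criterion: it is not a descendant of the drug, and it blocks the spurious path from drug to outcome. Adjusting for it (i.e., using the within-cholesterol rates) gives the causal effect.
Within each level — low: 68.9% vs 93.2%; high: 20.0% vs 30.3% — Drug A is higher every time.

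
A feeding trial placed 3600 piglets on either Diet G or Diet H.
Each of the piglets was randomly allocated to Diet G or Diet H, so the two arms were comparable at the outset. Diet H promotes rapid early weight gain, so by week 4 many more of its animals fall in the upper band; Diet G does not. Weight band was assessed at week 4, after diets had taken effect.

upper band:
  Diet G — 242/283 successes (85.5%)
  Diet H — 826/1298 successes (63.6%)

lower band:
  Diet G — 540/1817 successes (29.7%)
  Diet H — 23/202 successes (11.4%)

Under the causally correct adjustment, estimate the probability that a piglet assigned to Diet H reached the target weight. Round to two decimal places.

0.57

Because the diet influences week-4 weight band, week-4 weight band is a post-treatment mediator, not a confounder. Stratifying on it would bias the estimate; the causal effect is the crude pooled difference.
So P(outcome | do(Diet H)) is just the pooled rate for Diet H: 849/1500 = 0.566.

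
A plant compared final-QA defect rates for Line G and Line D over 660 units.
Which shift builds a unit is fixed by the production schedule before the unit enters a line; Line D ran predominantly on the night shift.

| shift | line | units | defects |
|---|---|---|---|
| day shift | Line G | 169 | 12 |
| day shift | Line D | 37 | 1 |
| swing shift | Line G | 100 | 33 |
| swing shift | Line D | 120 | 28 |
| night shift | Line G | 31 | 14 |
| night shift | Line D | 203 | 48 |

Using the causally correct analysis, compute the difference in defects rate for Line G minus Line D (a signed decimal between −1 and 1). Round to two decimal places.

The shift-specific comparison favours Line D throughout, but the pooled figures favour Line G. The question is whether to condition on shift.
The imbalance in shift arose from how units were allocated, not from anything the line did; and shift independently affects the outcome. The pooled gap is confounded — condition on shift.
Adjusting over the population distribution of shift: 0.312·(0.071−0.027) + 0.333·(0.330−0.233) + 0.355·(0.452−0.236) = +0.122.

+0.12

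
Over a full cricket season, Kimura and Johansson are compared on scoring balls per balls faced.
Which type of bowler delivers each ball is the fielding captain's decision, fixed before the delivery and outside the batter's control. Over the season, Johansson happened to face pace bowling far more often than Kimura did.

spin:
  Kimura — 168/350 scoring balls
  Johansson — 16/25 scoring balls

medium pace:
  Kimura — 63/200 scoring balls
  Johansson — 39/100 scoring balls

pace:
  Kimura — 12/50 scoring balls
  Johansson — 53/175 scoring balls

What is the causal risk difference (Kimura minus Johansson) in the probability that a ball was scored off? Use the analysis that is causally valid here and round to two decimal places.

The stratified and pooled comparisons disagree (Johansson wins within each bowling type; Kimura wins overall), so the answer turns on the causal role of bowling type.
Bowling type is set before the player has any effect — it is not caused by the player — and it independently drives the outcome. That makes it a confounder, so the causal comparison is within bowling type levels.
Adjusting over the population distribution of bowling type: 0.417·(0.480−0.640) + 0.333·(0.315−0.390) + 0.250·(0.240−0.303) = -0.107.

-0.11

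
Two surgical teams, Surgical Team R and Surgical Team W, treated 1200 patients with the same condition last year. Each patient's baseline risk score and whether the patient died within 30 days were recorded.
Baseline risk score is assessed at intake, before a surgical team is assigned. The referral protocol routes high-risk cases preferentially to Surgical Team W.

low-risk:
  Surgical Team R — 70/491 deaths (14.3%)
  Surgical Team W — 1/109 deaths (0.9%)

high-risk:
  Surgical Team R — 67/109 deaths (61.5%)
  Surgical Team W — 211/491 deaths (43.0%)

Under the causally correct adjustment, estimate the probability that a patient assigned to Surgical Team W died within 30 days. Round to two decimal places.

Baseline risk score is set before the surgical team has any effect — it is not caused by the surgical team — and it independently drives the outcome. That makes it a confounder, so the causal comparison is within baseline risk score levels.
Standardising Surgical Team W to the population baseline risk score mix: 0.500·1/109 + 0.500·211/491 = 0.219.

0.22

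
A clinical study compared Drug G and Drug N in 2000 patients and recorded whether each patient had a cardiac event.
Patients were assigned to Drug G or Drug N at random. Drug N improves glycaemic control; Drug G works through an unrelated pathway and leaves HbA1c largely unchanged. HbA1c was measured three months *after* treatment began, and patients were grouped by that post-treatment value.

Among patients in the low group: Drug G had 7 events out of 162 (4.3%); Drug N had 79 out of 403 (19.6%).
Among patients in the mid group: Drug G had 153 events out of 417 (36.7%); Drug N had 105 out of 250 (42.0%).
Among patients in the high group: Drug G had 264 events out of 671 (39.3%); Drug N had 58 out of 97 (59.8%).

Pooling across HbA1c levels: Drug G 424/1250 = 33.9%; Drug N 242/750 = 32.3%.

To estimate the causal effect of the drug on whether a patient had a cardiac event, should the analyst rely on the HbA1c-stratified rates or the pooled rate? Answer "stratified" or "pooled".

The stratified and pooled comparisons disagree (Drug G wins within each HbA1c; Drug N wins overall), so the answer turns on the causal role of HbA1c.
The distribution of HbA1c is itself part of what the drug does — it is an intermediate outcome. Holding it fixed would remove that part of the effect; the total effect is the pooled difference.
Pooled: Drug G 33.9% vs Drug N 32.3%; Drug N is lower overall.

pooled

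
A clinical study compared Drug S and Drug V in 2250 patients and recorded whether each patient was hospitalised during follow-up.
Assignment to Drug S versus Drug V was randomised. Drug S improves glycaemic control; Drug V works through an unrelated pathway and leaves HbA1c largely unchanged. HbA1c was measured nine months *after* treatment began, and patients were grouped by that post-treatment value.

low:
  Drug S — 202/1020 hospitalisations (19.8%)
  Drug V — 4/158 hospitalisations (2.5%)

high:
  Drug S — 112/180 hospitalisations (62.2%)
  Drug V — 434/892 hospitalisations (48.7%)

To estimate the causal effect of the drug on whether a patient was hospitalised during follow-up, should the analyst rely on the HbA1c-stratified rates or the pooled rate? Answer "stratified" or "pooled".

The HbA1c-specific comparison favours Drug V throughout, but the pooled figures favour Drug S. The question is whether to condition on HbA1c.
HbA1c here is a post-treatment variable shaped by the drug; conditioning on it would introduce bias rather than remove it. The overall comparison is the causal one.
Pooled: Drug S 26.2% vs Drug V 41.7%; Drug S is lower overall.

pooled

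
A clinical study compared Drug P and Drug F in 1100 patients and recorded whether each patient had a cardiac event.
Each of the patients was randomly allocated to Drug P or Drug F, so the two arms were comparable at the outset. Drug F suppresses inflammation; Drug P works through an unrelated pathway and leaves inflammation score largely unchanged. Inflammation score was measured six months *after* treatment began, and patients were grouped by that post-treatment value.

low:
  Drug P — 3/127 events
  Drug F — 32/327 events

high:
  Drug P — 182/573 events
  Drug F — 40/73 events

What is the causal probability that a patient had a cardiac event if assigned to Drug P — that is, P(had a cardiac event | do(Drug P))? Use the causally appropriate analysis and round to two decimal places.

The stratified and pooled comparisons disagree (Drug P wins within each inflammation score; Drug F wins overall), so the answer turns on the causal role of inflammation score.
Inflammation score lies on the pathway drug → inflammation score → outcome, so adjusting for it blocks the indirect effect. For the total causal effect of drug, use the unadjusted pooled rates.
So P(outcome | do(Drug P)) is just the pooled rate for Drug P: 185/700 = 0.264.

0.26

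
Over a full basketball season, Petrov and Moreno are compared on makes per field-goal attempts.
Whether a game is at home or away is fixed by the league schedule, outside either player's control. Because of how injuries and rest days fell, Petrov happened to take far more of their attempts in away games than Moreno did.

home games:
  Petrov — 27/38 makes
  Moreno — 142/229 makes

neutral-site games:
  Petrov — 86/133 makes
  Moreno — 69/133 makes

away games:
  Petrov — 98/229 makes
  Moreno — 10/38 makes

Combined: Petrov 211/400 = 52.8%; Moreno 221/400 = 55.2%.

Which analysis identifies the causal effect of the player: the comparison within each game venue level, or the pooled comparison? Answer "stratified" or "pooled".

The imbalance in game venue arose from how field-goal attempts were allocated, not from anything the player did; and game venue independently affects the outcome. The pooled gap is confounded — condition on game venue.
Within each level — home games: 71.1% vs 62.0%; neutral-site games: 64.7% vs 51.9%; away games: 42.8% vs 26.3% — Petrov is higher every time.

stratified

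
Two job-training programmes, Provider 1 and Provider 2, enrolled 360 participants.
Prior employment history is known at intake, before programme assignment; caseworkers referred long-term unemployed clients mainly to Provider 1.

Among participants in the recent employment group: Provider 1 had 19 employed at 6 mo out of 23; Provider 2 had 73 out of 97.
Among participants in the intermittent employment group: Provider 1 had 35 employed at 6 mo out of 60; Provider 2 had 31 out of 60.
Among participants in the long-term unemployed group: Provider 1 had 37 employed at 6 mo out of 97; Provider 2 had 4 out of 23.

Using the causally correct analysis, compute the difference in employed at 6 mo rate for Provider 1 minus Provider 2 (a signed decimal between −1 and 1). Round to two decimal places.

The stratified and pooled comparisons disagree (Provider 1 wins within each prior employment history; Provider 2 wins overall), so the answer turns on the causal role of prior employment history.
The imbalance in prior employment history arose from how participants were allocated, not from anything the programme did; and prior employment history independently affects the outcome. The pooled gap is confounded — condition on prior employment history.
Adjusting over the population distribution of prior employment history: 0.333·(0.826−0.753) + 0.333·(0.583−0.517) + 0.333·(0.381−0.174) = +0.116.

+0.12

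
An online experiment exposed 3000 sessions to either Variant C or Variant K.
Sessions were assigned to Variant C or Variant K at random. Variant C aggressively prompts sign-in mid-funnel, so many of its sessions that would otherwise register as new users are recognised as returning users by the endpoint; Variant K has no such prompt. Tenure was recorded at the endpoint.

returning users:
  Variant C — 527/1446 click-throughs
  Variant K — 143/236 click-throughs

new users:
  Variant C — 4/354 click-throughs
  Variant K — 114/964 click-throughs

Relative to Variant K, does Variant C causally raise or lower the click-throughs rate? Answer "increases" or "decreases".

Because the variant influences user tenure, user tenure is a post-treatment mediator, not a confounder. Stratifying on it would bias the estimate; the causal effect is the crude pooled difference.
Pooled: Variant C 29.5% vs Variant K 21.4%; Variant C is higher overall.

increases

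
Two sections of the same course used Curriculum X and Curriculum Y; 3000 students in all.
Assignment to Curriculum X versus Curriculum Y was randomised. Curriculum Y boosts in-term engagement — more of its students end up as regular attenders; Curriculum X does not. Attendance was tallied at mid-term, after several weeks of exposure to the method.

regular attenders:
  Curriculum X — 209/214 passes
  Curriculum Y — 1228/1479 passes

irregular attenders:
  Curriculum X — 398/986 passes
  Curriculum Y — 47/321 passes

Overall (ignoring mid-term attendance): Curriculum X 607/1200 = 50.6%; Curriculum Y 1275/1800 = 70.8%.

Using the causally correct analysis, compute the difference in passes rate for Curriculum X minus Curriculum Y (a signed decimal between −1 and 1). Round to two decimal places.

Mid-term attendance is recorded after the teaching method and is itself shifted by it — it sits on the causal path from teaching method to outcome. Conditioning on a mediator would strip out part of the effect we want; the pooled comparison gives the total causal effect.
The causal difference is the pooled difference: 0.506 − 0.708 = -0.203.

-0.20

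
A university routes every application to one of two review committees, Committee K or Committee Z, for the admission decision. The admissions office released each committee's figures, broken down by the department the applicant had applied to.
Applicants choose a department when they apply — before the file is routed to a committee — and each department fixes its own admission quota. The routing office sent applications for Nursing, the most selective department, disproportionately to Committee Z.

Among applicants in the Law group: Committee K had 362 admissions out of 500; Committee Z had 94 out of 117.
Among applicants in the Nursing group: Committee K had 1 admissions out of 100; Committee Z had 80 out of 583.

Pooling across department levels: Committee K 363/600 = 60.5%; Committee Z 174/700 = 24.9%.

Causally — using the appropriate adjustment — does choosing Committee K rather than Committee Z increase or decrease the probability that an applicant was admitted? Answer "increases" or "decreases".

The department-specific comparison favours Committee Z throughout, but the pooled figures favour Committee K. The question is whether to condition on department.
Department differs across review committees for reasons unrelated to any effect of the review committee itself, and it separately predicts the outcome — a classic confounder. We must compare within department levels.
Within each level — Law: 72.4% vs 80.3%; Nursing: 1.0% vs 13.7% — Committee Z is higher every time.

decreases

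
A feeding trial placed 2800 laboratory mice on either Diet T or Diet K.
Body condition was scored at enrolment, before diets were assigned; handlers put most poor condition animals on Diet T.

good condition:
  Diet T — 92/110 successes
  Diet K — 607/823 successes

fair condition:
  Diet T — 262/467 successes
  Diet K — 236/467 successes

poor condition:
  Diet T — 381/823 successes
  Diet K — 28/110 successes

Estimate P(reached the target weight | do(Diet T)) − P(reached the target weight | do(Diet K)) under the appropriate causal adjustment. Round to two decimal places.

Since starting body condition is a pre-existing factor (not a product of the diet) and it affects the outcome on its own, it is a confounder. The stratified rates, not the pooled rate, identify the causal effect.
Adjusting over the population distribution of starting body condition: 0.333·(0.836−0.738) + 0.334·(0.561−0.505) + 0.333·(0.463−0.255) = +0.121.

+0.12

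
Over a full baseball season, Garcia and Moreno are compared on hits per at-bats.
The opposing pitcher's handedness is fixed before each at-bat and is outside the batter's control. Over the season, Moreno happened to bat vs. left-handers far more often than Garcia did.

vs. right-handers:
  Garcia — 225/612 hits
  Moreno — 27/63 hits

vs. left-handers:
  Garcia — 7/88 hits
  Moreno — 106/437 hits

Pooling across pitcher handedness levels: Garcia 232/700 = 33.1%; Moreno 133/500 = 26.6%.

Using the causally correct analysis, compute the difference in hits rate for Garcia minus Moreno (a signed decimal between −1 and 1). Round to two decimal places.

-0.11

Nothing the player does changes pitcher handedness; the imbalance is an allocation artefact. With pitcher handedness also predicting the outcome, the pooled figure is confounded, and the within-stratum comparison is the causal one.
Adjusting over the population distribution of pitcher handedness: 0.562·(0.368−0.429) + 0.438·(0.080−0.243) = -0.106.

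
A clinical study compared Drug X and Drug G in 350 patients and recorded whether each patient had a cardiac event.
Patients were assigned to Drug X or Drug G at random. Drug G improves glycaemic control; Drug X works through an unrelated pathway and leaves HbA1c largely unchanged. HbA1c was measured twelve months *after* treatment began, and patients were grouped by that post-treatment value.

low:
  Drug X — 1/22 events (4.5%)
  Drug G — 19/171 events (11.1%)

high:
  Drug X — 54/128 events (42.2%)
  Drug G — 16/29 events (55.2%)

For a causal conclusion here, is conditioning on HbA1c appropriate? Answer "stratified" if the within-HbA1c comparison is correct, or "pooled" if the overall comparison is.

Drug X is lower inside every HbA1c stratum but Drug G is lower in aggregate. Whether to stratify depends on how HbA1c relates to the drug.
HbA1c is recorded after the drug and is itself shifted by it — it sits on the causal path from drug to outcome. Conditioning on a mediator would strip out part of the effect we want; the pooled comparison gives the total causal effect.
Pooled: Drug X 36.7% vs Drug G 17.5%; Drug G is lower overall.

pooled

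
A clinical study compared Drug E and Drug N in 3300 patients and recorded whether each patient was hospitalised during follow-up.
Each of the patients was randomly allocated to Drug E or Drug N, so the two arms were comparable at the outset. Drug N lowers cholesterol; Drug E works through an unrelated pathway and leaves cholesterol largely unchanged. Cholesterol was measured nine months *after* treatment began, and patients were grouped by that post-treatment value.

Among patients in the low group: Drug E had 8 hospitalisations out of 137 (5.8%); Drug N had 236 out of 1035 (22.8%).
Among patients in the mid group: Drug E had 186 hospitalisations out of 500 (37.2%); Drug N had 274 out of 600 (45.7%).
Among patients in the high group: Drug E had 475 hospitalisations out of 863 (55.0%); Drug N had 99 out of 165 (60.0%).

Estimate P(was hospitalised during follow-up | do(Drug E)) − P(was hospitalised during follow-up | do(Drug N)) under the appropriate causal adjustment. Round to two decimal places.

Cholesterol is recorded after the drug and is itself shifted by it — it sits on the causal path from drug to outcome. Conditioning on a mediator would strip out part of the effect we want; the pooled comparison gives the total causal effect.
The causal difference is the pooled difference: 0.446 − 0.338 = +0.108.

+0.11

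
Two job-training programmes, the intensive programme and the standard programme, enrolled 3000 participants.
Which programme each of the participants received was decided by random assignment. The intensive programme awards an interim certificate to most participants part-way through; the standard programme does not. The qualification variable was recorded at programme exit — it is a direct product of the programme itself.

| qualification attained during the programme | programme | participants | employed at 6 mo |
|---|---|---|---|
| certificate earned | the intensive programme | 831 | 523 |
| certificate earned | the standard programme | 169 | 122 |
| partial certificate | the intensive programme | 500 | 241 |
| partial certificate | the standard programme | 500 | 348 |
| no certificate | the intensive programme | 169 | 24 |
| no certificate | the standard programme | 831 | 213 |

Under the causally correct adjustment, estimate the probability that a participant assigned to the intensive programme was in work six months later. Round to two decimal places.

0.53

Within every qualification attained during the programme level the standard programme has the higher rate, yet pooled the intensive programme does — Simpson's reversal.
Stratifying would compare programmes among participants the programmes themselves sorted into qualification attained during the programme groups — a form of selection on an intermediate. The unconditioned pooled rates give the total causal effect.
So P(outcome | do(the intensive programme)) is just the pooled rate for the intensive programme: 788/1500 = 0.525.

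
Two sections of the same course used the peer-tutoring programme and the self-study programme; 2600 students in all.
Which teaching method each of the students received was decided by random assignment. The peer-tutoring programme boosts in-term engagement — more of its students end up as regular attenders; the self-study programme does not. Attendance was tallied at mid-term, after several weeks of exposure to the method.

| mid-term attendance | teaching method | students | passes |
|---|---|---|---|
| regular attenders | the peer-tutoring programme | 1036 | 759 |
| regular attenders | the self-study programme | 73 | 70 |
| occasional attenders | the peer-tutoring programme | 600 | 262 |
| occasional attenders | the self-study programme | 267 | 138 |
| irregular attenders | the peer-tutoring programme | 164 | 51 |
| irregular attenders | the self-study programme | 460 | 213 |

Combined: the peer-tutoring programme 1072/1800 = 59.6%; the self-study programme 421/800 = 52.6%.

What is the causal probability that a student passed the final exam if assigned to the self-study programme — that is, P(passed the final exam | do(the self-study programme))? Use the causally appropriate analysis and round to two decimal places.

the self-study programme is higher inside every mid-term attendance stratum but the peer-tutoring programme is higher in aggregate. Whether to stratify depends on how mid-term attendance relates to the teaching method.
Mid-term attendance is recorded after the teaching method and is itself shifted by it — it sits on the causal path from teaching method to outcome. Conditioning on a mediator would strip out part of the effect we want; the pooled comparison gives the total causal effect.
So P(outcome | do(the self-study programme)) is just the pooled rate for the self-study programme: 421/800 = 0.526.

0.53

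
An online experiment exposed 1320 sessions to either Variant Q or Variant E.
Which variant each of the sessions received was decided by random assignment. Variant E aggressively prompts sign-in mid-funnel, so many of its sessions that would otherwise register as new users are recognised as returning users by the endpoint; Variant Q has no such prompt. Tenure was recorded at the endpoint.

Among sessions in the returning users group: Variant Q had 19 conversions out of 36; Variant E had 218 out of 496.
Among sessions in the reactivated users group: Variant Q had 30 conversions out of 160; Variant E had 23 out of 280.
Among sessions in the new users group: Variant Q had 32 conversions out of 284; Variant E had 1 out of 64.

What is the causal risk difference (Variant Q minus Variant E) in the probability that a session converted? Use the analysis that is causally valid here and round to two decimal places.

The user tenure-specific comparison favours Variant Q throughout, but the pooled figures favour Variant E. The question is whether to condition on user tenure.
User tenure here is a post-treatment variable shaped by the variant; conditioning on it would introduce bias rather than remove it. The overall comparison is the causal one.
The causal difference is the pooled difference: 0.169 − 0.288 = -0.119.

-0.12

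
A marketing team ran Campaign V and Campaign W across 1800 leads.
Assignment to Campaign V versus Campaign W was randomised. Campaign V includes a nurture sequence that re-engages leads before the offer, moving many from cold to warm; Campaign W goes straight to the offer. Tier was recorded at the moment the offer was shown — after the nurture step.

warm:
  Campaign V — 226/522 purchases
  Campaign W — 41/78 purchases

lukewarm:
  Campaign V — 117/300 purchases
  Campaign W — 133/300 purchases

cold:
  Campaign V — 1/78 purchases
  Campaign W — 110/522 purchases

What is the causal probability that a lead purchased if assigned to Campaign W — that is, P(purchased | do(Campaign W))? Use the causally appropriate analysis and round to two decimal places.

The engagement tier-specific comparison favours Campaign W throughout, but the pooled figures favour Campaign V. The question is whether to condition on engagement tier.
Engagement tier lies on the pathway campaign → engagement tier → outcome, so adjusting for it blocks the indirect effect. For the total causal effect of campaign, use the unadjusted pooled rates.
So P(outcome | do(Campaign W)) is just the pooled rate for Campaign W: 284/900 = 0.316.

0.32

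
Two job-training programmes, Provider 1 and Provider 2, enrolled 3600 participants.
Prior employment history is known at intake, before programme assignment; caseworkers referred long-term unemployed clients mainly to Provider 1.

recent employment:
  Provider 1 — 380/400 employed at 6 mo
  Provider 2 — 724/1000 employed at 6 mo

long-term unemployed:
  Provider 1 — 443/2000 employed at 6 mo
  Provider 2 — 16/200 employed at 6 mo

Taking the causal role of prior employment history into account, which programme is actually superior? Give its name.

Provider 1

The imbalance in prior employment history arose from how participants were allocated, not from anything the programme did; and prior employment history independently affects the outcome. The pooled gap is confounded — condition on prior employment history.
Within each level — recent employment: 95.0% vs 72.4%; long-term unemployed: 22.1% vs 8.0% — Provider 1 is higher every time.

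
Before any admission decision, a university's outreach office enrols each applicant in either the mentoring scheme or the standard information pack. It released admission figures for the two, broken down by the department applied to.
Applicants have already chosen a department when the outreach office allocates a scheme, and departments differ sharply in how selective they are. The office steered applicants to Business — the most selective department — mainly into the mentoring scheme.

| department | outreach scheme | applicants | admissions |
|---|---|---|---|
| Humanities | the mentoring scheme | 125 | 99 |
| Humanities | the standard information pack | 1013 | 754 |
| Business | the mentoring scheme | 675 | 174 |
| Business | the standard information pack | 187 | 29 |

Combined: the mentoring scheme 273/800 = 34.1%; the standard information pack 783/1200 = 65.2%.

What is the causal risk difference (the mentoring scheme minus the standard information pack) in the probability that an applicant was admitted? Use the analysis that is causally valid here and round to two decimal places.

the mentoring scheme is higher inside every department stratum but the standard information pack is higher in aggregate. Whether to stratify depends on how department relates to the outreach scheme.
Department differs across outreach schemes for reasons unrelated to any effect of the outreach scheme itself, and it separately predicts the outcome — a classic confounder. We must compare within department levels.
Adjusting over the population distribution of department: 0.569·(0.792−0.744) + 0.431·(0.258−0.155) = +0.071.

+0.07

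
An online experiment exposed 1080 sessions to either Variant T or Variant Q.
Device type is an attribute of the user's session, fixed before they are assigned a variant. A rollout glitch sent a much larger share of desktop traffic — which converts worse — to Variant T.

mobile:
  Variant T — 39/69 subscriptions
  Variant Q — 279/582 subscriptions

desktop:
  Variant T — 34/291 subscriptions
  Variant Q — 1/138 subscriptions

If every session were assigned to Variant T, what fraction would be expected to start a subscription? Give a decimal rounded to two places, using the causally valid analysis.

Device type satisfies the back-door criterion: it is not a descendant of the variant, and it blocks the spurious path from variant to outcome. Adjusting for it (i.e., using the within-device type rates) gives the causal effect.
Standardising Variant T to the population device type mix: 0.603·39/69 + 0.397·34/291 = 0.387.

0.39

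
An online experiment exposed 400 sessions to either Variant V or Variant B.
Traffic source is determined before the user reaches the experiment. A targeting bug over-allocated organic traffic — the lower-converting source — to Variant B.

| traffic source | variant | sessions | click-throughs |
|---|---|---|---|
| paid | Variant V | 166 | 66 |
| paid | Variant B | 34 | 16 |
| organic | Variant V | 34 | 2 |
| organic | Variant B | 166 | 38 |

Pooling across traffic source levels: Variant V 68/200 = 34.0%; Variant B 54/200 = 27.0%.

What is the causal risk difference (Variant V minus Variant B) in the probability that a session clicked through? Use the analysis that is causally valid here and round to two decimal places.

-0.12

Variant B is higher inside every traffic source stratum but Variant V is higher in aggregate. Whether to stratify depends on how traffic source relates to the variant.
Traffic source differs across variants for reasons unrelated to any effect of the variant itself, and it separately predicts the outcome — a classic confounder. We must compare within traffic source levels.
Adjusting over the population distribution of traffic source: 0.500·(0.398−0.471) + 0.500·(0.059−0.229) = -0.122.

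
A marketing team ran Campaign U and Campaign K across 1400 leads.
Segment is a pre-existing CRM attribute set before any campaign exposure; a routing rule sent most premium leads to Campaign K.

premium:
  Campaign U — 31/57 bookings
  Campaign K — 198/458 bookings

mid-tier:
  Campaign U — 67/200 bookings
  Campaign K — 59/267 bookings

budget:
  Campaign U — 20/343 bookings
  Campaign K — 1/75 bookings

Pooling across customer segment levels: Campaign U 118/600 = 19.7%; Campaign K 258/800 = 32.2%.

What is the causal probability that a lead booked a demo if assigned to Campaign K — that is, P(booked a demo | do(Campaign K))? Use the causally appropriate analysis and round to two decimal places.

Nothing the campaign does changes customer segment; the imbalance is an allocation artefact. With customer segment also predicting the outcome, the pooled figure is confounded, and the within-stratum comparison is the causal one.
Standardising Campaign K to the population customer segment mix: 0.368·198/458 + 0.334·59/267 + 0.299·1/75 = 0.237.

0.24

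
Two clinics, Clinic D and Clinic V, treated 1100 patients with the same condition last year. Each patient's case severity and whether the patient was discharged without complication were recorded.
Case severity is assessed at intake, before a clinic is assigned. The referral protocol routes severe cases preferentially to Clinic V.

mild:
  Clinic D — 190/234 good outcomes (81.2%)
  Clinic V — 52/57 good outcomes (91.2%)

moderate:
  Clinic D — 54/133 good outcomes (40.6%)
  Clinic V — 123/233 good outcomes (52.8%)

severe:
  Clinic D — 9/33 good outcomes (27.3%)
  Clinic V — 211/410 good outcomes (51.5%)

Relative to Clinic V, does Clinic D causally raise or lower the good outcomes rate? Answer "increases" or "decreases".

The stratified and pooled comparisons disagree (Clinic V wins within each case severity; Clinic D wins overall), so the answer turns on the causal role of case severity.
Case severity differs across clinics for reasons unrelated to any effect of the clinic itself, and it separately predicts the outcome — a classic confounder. We must compare within case severity levels.
Within each level — mild: 81.2% vs 91.2%; moderate: 40.6% vs 52.8%; severe: 27.3% vs 51.5% — Clinic V is higher every time.

decreases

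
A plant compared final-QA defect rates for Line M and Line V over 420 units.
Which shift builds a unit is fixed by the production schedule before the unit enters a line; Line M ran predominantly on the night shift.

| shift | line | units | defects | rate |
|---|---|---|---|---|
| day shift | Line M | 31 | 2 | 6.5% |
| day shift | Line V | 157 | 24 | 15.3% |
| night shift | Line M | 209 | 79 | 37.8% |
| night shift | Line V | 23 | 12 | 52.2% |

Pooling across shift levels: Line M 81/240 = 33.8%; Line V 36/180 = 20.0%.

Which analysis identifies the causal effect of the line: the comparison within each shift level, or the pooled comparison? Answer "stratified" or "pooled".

Within every shift level Line M has the lower rate, yet pooled Line V does — Simpson's reversal.
The imbalance in shift arose from how units were allocated, not from anything the line did; and shift independently affects the outcome. The pooled gap is confounded — condition on shift.
Within each level — day shift: 6.5% vs 15.3%; night shift: 37.8% vs 52.2% — Line M is lower every time.

stratified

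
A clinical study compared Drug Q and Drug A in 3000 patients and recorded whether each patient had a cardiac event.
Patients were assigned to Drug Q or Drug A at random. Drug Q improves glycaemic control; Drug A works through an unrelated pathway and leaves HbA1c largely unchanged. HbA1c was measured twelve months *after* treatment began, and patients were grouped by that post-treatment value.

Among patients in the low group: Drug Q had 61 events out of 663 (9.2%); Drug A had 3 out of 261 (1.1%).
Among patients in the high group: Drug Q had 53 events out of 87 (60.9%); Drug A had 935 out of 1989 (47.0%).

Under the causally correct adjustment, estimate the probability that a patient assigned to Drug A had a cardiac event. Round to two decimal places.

0.42

Within every HbA1c level Drug A has the lower rate, yet pooled Drug Q does — Simpson's reversal.
Stratifying would compare drugs among patients the drugs themselves sorted into HbA1c groups — a form of selection on an intermediate. The unconditioned pooled rates give the total causal effect.
So P(outcome | do(Drug A)) is just the pooled rate for Drug A: 938/2250 = 0.417.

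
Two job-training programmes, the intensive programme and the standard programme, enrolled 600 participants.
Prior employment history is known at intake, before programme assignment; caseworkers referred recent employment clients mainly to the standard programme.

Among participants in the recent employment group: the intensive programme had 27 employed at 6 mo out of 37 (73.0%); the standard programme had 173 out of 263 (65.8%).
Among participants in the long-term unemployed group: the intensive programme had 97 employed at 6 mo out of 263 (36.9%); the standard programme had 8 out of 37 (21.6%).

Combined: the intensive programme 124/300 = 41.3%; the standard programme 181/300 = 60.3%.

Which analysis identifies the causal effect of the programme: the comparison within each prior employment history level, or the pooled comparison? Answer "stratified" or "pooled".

stratified

Prior employment history is set before the programme has any effect — it is not caused by the programme — and it independently drives the outcome. That makes it a confounder, so the causal comparison is within prior employment history levels.
Within each level — recent employment: 73.0% vs 65.8%; long-term unemployed: 36.9% vs 21.6% — the intensive programme is higher every time.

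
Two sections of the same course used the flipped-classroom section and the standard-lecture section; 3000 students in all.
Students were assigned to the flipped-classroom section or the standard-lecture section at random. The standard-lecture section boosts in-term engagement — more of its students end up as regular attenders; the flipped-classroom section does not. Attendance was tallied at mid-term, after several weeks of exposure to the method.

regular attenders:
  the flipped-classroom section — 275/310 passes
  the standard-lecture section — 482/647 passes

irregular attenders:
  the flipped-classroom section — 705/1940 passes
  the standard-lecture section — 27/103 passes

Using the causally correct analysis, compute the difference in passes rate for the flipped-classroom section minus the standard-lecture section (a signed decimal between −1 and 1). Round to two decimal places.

Mid-term attendance is downstream of the teaching method. One should not condition on a consequence of treatment, so the overall rates are the right comparison.
The causal difference is the pooled difference: 0.436 − 0.679 = -0.243.

-0.24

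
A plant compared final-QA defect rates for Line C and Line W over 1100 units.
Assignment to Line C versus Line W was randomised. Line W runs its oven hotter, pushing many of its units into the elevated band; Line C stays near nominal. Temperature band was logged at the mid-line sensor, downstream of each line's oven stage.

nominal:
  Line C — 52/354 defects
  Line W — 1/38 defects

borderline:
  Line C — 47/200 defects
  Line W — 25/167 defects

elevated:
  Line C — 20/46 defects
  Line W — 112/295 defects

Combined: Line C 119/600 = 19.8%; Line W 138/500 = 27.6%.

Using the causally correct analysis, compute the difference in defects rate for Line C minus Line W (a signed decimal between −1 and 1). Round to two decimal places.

Stratifying would compare lines among units the lines themselves sorted into in-process temperature band groups — a form of selection on an intermediate. The unconditioned pooled rates give the total causal effect.
The causal difference is the pooled difference: 0.198 − 0.276 = -0.078.

-0.08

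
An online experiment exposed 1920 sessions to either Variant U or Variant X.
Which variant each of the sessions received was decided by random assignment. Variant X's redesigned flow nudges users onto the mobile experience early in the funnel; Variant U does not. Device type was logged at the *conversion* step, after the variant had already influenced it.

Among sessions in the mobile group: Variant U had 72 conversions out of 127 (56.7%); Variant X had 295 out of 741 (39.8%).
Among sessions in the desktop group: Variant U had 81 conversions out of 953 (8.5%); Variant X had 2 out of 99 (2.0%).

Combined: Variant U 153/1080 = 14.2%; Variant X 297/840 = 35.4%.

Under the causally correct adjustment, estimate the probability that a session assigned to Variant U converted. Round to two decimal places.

Device type is recorded after the variant and is itself shifted by it — it sits on the causal path from variant to outcome. Conditioning on a mediator would strip out part of the effect we want; the pooled comparison gives the total causal effect.
So P(outcome | do(Variant U)) is just the pooled rate for Variant U: 153/1080 = 0.142.

0.14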